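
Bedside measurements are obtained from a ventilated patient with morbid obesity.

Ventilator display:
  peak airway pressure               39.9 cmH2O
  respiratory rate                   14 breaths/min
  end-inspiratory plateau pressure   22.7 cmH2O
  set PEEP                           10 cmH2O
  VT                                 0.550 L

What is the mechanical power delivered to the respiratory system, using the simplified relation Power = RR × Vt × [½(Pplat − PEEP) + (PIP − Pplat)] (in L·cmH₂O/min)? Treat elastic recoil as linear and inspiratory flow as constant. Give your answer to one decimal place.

Per-breath work = Vt × [½(Pplat−PEEP) + (PIP−Pplat)] = 0.550 × [0.5×12.7 + 17.2] = 0.550 × 23.55 = 12.953 L·cmH2O.
Power = 14 × 12.953 = 181.34 L·cmH2O/min.

181.3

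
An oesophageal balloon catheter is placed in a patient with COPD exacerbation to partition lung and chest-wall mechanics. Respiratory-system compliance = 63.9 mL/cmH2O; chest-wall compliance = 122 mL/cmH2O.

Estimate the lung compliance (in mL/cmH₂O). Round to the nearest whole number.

134

1/CL = 1/Crs − 1/Ccw.
1/CL = 1/63.9 − 1/122 = 0.007453.
CL = 134.17 mL/cmH2O.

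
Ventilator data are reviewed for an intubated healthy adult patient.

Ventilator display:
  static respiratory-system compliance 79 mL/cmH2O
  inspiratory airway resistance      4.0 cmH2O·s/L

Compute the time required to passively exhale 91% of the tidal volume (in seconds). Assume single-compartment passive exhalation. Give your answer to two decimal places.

0.76

τ = R × C = 4.0 × 79 mL/cmH2O = 4.0 × 0.079 L/cmH2O = 0.316 s.
Exhaled fraction f = 1 − e^(−t/τ) → t = −τ·ln(1 − f) = −0.316·ln(0.09) = 0.7609 s.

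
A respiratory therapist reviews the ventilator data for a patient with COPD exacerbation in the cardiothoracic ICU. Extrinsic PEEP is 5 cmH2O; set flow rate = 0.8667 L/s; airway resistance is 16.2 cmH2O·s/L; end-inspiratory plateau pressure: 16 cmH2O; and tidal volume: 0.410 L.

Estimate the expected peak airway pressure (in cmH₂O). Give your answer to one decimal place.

PIP = Pplat + Raw × flow = 16 + 16.2 × 0.8667 = 16 + 14.041 = 30.041 cmH2O.

30.0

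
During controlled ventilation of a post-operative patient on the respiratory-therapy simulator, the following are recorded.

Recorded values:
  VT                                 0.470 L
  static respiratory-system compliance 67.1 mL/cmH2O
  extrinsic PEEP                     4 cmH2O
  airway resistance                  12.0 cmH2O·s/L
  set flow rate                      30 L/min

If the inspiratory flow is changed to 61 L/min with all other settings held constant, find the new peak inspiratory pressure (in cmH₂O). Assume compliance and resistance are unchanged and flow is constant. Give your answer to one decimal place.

23.2

Flow: 30 L/min ÷ 60 = 0.5 L/s.
New flow: 61 L/min ÷ 60 = 1.0167 L/s.
PIP = Vt/C + R·V̇ + PEEP (constant-flow equation of motion).
Only the resistive term changes: ΔPIP = R × ΔV̇ = 12.0 × (1.0167 − 0.5) = 12.0 × 0.5167 = 6.2 cmH2O.
Original PIP = 470/67.1 + 12.0×0.5 + 4 = 17.004 cmH2O; new PIP = 17.004 + (6.2) = 23.204 cmH2O.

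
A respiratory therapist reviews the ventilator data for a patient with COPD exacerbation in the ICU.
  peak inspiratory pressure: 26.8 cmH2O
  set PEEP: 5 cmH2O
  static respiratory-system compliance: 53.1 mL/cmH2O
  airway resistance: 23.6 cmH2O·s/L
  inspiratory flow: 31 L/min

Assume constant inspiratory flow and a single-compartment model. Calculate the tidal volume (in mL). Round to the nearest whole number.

510

Flow: 31 L/min ÷ 60 = 0.5167 L/s.
Equation of motion (constant flow): PIP = Vt/C + R·V̇ + PEEP.
Vt/C = PIP − R·V̇ − PEEP = 26.8 − 12.194 − 5 = 9.606 cmH2O.
Vt = C × 9.606 = 53.1 × 9.606 = 510.08 mL.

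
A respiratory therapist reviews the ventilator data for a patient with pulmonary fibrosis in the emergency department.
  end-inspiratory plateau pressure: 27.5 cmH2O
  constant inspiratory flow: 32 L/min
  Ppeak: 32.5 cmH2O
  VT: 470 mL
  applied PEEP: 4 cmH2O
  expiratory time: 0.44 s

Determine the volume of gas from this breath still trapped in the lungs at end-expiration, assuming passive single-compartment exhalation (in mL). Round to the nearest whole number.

45

Flow: 32 L/min ÷ 60 = 0.5333 L/s.
R = (PIP − Pplat)/V̇ = (32.5 − 27.5) / 0.5333 = 5.0/0.5333 = 9.376 cmH2O·s/L.
C = Vt/(Pplat − PEEP) = 470.0 / (27.5 − 4) = 470.0/23.5 = 20.0 mL/cmH2O.
τ = R × C = 9.376 × 0.02 L/cmH2O = 0.1875 s.
Fraction remaining = e^(−Te/τ) = e^(−0.44/0.1875) = 0.09569.
Trapped volume = 470.0 × 0.09569 = 44.974 mL.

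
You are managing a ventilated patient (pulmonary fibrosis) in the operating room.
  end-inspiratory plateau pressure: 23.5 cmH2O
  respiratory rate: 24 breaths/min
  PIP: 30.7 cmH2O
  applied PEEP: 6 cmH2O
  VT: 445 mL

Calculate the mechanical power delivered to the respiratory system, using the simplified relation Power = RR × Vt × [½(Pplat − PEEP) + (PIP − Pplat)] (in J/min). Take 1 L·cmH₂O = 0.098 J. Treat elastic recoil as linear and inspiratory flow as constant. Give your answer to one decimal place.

16.7

Per-breath work = Vt × [½(Pplat−PEEP) + (PIP−Pplat)] = 0.445 × [0.5×17.5 + 7.2] = 0.445 × 15.95 = 7.098 L·cmH2O.
Power = 24 × 7.098 = 170.35 L·cmH2O/min.
× 0.098 J/(L·cmH2O) → 16.694 J/min.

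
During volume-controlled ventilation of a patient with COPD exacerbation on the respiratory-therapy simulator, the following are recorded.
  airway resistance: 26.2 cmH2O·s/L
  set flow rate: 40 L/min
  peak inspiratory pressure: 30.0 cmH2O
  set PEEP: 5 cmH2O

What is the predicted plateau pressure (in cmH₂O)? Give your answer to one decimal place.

Flow: 40 L/min ÷ 60 = 0.6667 L/s.
Pplat = PIP − Raw × flow = 30.0 − 26.2 × 0.6667 = 30.0 − 17.468 = 12.532 cmH2O.

12.5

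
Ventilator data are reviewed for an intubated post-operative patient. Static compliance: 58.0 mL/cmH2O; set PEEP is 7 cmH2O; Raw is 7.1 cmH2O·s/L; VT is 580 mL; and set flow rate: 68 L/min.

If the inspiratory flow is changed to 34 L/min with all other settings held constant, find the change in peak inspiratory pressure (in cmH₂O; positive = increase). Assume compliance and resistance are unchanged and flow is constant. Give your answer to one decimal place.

Flow: 68 L/min ÷ 60 = 1.1333 L/s.
New flow: 34 L/min ÷ 60 = 0.5667 L/s.
PIP = Vt/C + R·V̇ + PEEP (constant-flow equation of motion).
Only the resistive term changes: ΔPIP = R × ΔV̇ = 7.1 × (0.5667 − 1.1333) = 7.1 × -0.5666 = -4.023 cmH2O.

-4.0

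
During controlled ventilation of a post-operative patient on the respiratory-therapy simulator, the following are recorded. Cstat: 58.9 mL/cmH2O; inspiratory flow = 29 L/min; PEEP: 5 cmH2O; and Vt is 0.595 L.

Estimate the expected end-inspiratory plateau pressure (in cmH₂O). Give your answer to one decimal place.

Pplat = PEEP + Vt / Cstat = 5 + 595 / 58.9 = 5 + 10.102 = 15.102 cmH2O.

15.1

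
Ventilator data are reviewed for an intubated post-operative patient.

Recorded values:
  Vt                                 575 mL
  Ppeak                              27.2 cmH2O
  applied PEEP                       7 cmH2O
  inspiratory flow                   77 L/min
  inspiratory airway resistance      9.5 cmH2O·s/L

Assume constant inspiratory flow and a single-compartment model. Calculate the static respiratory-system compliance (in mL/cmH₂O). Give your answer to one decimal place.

71.8

Flow: 77 L/min ÷ 60 = 1.2833 L/s.
Equation of motion (constant flow): PIP = Vt/C + R·V̇ + PEEP.
Vt/C = PIP − R·V̇ − PEEP = 27.2 − 9.5×1.2833 − 7 = 27.2 − 12.191 − 7 = 8.009 cmH2O.
C = Vt / 8.009 = 575 / 8.009 = 71.794 mL/cmH2O.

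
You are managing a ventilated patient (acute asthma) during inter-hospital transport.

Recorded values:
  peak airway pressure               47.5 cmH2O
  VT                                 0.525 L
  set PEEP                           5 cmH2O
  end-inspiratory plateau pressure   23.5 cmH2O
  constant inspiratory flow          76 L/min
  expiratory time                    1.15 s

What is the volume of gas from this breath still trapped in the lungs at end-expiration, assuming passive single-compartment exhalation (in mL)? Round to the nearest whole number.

62

Flow: 76 L/min ÷ 60 = 1.2667 L/s.
R = (PIP − Pplat)/V̇ = (47.5 − 23.5) / 1.2667 = 24.0/1.2667 = 18.947 cmH2O·s/L.
C = Vt/(Pplat − PEEP) = 525.0 / (23.5 − 5) = 525.0/18.5 = 28.378 mL/cmH2O.
τ = R × C = 18.947 × 0.02838 L/cmH2O = 0.5377 s.
Fraction remaining = e^(−Te/τ) = e^(−1.15/0.5377) = 0.1178.
Trapped volume = 525.0 × 0.1178 = 61.845 mL.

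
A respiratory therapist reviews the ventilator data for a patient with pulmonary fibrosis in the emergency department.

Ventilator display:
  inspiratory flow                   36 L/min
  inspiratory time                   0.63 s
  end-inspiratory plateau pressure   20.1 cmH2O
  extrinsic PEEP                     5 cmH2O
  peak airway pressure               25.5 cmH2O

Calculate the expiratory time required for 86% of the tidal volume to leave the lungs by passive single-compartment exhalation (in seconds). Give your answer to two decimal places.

Flow: 36 L/min ÷ 60 = 0.6 L/s.
Vt = flow × Ti = 0.6 L/s × 0.63 s × 1000 mL/L = 378.0 mL.
R = (PIP − Pplat)/V̇ = (25.5 − 20.1) / 0.6 = 5.4/0.6 = 9.0 cmH2O·s/L.
C = Vt/(Pplat − PEEP) = 378.0 / (20.1 − 5) = 378.0/15.1 = 25.033 mL/cmH2O.
τ = R × C = 9.0 × 0.02503 L/cmH2O = 0.2253 s.
t = −τ·ln(1 − 0.86) = −0.2253·ln(0.14) = 0.443 s.

0.44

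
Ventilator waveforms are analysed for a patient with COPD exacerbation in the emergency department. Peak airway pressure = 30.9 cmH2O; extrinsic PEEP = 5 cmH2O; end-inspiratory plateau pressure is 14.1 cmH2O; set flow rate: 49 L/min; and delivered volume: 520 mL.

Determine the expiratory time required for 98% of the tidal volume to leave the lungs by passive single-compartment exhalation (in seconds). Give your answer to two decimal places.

Flow: 49 L/min ÷ 60 = 0.8167 L/s.
R = (PIP − Pplat)/V̇ = (30.9 − 14.1) / 0.8167 = 16.8/0.8167 = 20.571 cmH2O·s/L.
C = Vt/(Pplat − PEEP) = 520.0 / (14.1 − 5) = 520.0/9.1 = 57.143 mL/cmH2O.
τ = R × C = 20.571 × 0.05714 L/cmH2O = 1.175 s.
t = −τ·ln(1 − 0.98) = −1.175·ln(0.02) = 4.597 s.

4.60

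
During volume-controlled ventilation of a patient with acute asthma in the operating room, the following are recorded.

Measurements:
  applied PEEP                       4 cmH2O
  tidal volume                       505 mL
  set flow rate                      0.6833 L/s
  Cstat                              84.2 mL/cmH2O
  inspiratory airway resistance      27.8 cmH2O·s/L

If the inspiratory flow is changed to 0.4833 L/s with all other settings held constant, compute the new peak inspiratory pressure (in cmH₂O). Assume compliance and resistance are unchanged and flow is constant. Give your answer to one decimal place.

PIP = Vt/C + R·V̇ + PEEP (constant-flow equation of motion).
Only the resistive term changes: ΔPIP = R × ΔV̇ = 27.8 × (0.4833 − 0.6833) = 27.8 × -0.2 = -5.56 cmH2O.
Original PIP = 505/84.2 + 27.8×0.6833 + 4 = 28.993 cmH2O; new PIP = 28.993 + (-5.56) = 23.433 cmH2O.

23.4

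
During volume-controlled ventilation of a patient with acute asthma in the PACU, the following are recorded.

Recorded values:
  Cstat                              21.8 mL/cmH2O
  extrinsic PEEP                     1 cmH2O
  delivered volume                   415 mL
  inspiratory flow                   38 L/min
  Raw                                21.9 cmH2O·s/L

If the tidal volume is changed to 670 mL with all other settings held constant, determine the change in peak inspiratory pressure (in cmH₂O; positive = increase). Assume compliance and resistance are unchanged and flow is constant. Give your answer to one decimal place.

11.7

PIP = Vt/C + R·V̇ + PEEP (constant-flow equation of motion).
Only the elastic term changes: ΔPIP = ΔVt / C = (670 − 415) / 21.8 = 11.697 cmH2O.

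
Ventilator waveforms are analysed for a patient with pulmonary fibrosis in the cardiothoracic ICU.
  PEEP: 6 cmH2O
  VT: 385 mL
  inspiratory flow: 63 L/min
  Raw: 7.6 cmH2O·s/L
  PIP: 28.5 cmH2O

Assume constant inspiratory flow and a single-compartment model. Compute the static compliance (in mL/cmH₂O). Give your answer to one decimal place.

Flow: 63 L/min ÷ 60 = 1.05 L/s.
Equation of motion (constant flow): PIP = Vt/C + R·V̇ + PEEP.
Vt/C = PIP − R·V̇ − PEEP = 28.5 − 7.6×1.05 − 6 = 28.5 − 7.98 − 6 = 14.52 cmH2O.
C = Vt / 14.52 = 385 / 14.52 = 26.515 mL/cmH2O.

26.5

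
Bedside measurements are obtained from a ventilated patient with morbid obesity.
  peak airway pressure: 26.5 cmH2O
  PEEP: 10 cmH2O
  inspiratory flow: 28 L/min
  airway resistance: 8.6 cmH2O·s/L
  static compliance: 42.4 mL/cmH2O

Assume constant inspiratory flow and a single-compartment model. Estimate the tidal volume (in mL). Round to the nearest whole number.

529

Flow: 28 L/min ÷ 60 = 0.4667 L/s.
Equation of motion (constant flow): PIP = Vt/C + R·V̇ + PEEP.
Vt/C = PIP − R·V̇ − PEEP = 26.5 − 4.014 − 10 = 12.486 cmH2O.
Vt = C × 12.486 = 42.4 × 12.486 = 529.41 mL.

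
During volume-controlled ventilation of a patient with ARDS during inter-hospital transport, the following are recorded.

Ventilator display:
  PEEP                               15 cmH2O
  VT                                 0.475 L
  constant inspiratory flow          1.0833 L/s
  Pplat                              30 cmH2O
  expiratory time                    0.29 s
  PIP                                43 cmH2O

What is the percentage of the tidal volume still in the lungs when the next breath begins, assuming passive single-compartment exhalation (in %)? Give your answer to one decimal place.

46.6

R = (PIP − Pplat)/V̇ = (43 − 30) / 1.0833 = 13.0/1.0833 = 12.0 cmH2O·s/L.
C = Vt/(Pplat − PEEP) = 475.0 / (30 − 15) = 475.0/15.0 = 31.667 mL/cmH2O.
τ = R × C = 12.0 × 0.03167 L/cmH2O = 0.38 s.
Fraction remaining at end-expiration = e^(−Te/τ) = e^(−0.29/0.38) = 0.4662 → 46.62%.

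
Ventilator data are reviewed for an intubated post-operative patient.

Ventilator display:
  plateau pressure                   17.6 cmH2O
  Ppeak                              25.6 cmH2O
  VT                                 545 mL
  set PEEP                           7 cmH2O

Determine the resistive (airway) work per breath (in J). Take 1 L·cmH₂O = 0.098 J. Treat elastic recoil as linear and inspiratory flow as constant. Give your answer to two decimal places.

0.43

With constant inspiratory flow the resistive pressure is constant at PIP − Pplat = 25.6 − 17.6 = 8.0 cmH2O, so resistive work = 8.0 × 0.545 = 4.36 L·cmH2O.
× 0.098 J/(L·cmH2O) → 0.4273 J.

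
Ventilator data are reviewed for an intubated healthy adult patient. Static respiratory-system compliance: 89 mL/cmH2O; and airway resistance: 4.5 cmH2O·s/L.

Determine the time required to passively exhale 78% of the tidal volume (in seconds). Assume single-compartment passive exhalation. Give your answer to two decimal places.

0.61

τ = R × C = 4.5 × 89 mL/cmH2O = 4.5 × 0.089 L/cmH2O = 0.4005 s.
Exhaled fraction f = 1 − e^(−t/τ) → t = −τ·ln(1 − f) = −0.4005·ln(0.22) = 0.6064 s.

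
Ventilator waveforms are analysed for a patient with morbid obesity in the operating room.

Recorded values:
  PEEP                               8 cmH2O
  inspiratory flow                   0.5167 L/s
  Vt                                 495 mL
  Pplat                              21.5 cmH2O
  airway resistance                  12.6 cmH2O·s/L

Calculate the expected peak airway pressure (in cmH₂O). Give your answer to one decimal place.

28.0

PIP = Pplat + Raw × flow = 21.5 + 12.6 × 0.5167 = 21.5 + 6.51 = 28.01 cmH2O.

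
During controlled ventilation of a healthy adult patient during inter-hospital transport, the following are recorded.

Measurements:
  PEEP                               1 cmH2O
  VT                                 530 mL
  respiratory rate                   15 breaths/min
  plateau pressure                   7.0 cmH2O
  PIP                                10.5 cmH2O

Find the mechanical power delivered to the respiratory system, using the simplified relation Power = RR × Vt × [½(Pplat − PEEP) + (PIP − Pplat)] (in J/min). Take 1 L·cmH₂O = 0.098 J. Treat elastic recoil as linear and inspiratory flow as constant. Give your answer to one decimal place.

5.1

Per-breath work = Vt × [½(Pplat−PEEP) + (PIP−Pplat)] = 0.530 × [0.5×6.0 + 3.5] = 0.530 × 6.5 = 3.445 L·cmH2O.
Power = 15 × 3.445 = 51.675 L·cmH2O/min.
× 0.098 J/(L·cmH2O) → 5.064 J/min.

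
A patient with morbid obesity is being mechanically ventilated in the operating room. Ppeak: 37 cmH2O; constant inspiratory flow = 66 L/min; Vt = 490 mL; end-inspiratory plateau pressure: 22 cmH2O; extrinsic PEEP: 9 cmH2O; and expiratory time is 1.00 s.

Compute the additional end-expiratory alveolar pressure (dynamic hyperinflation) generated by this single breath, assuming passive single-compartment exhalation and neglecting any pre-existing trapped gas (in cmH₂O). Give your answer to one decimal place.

Flow: 66 L/min ÷ 60 = 1.1 L/s.
R = (PIP − Pplat)/V̇ = (37 − 22) / 1.1 = 15.0/1.1 = 13.636 cmH2O·s/L.
C = Vt/(Pplat − PEEP) = 490.0 / (22 − 9) = 490.0/13.0 = 37.692 mL/cmH2O.
τ = R × C = 13.636 × 0.03769 L/cmH2O = 0.5139 s.
Fraction remaining = e^(−Te/τ) = e^(−1.00/0.5139) = 0.1429; trapped volume = 490.0 × 0.1429 = 70.021 mL.
Additional alveolar pressure from trapping ≈ V_trapped / C = 70.021 / 37.692 = 1.858 cmH2O.

1.9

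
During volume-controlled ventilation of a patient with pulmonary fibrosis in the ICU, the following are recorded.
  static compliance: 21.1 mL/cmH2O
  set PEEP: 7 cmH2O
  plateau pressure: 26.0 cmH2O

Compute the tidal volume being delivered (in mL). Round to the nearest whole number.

401

Vt = Cstat × (Pplat − PEEP) = 21.1 × (26.0 − 7) = 21.1 × 19.0 = 400.9 mL.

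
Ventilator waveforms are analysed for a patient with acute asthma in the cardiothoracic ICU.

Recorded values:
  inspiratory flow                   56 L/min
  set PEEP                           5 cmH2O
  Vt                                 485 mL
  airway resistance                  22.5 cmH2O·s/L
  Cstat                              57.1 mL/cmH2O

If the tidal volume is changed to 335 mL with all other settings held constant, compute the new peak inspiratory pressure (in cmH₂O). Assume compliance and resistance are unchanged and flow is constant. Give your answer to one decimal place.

Flow: 56 L/min ÷ 60 = 0.9333 L/s.
PIP = Vt/C + R·V̇ + PEEP (constant-flow equation of motion).
Only the elastic term changes: ΔPIP = ΔVt / C = (335 − 485) / 57.1 = -2.627 cmH2O.
Original PIP = 485/57.1 + 22.5×0.9333 + 5 = 34.493 cmH2O; new PIP = 34.493 + (-2.627) = 31.866 cmH2O.

31.9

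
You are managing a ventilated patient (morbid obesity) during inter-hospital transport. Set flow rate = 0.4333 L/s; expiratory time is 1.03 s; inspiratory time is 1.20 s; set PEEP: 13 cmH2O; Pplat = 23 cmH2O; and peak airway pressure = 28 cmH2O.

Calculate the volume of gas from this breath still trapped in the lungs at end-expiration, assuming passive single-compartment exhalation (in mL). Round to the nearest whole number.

Vt = flow × Ti = 0.4333 L/s × 1.20 s × 1000 mL/L = 519.96 mL.
R = (PIP − Pplat)/V̇ = (28 − 23) / 0.4333 = 5.0/0.4333 = 11.539 cmH2O·s/L.
C = Vt/(Pplat − PEEP) = 519.96 / (23 − 13) = 519.96/10.0 = 51.996 mL/cmH2O.
τ = R × C = 11.539 × 0.052 L/cmH2O = 0.6 s.
Fraction remaining = e^(−Te/τ) = e^(−1.03/0.6) = 0.1797.
Trapped volume = 519.96 × 0.1797 = 93.437 mL.

93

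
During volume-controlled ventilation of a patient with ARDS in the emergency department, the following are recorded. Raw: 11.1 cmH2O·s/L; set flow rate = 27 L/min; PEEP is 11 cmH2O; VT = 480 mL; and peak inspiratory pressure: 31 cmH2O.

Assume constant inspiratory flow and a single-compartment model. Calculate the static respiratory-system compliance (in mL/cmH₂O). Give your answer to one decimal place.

Flow: 27 L/min ÷ 60 = 0.45 L/s.
Equation of motion (constant flow): PIP = Vt/C + R·V̇ + PEEP.
Vt/C = PIP − R·V̇ − PEEP = 31 − 11.1×0.45 − 11 = 31 − 4.995 − 11 = 15.005 cmH2O.
C = Vt / 15.005 = 480 / 15.005 = 31.989 mL/cmH2O.

32.0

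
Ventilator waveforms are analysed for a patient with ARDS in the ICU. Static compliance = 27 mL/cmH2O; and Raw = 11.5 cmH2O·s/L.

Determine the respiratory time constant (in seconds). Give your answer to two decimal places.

τ = R × C = 11.5 × 27 mL/cmH2O = 11.5 × 0.027 L/cmH2O = 0.3105 s.

0.31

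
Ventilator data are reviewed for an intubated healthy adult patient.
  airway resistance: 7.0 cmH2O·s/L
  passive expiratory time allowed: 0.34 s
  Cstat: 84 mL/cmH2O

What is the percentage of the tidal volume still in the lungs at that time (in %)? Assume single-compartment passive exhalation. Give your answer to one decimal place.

τ = R × C = 7.0 × 84 mL/cmH2O = 7.0 × 0.084 L/cmH2O = 0.588 s.
Passive exhalation: V(t)/V₀ = e^(−t/τ) = e^(−0.34/0.588) = 0.5609.
Fraction remaining = 0.5609 → 56.09%.

56.1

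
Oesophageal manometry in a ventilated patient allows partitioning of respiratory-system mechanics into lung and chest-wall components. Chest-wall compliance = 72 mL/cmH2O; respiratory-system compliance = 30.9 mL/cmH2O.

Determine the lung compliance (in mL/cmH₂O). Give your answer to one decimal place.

54.1

1/CL = 1/Crs − 1/Ccw.
1/CL = 1/30.9 − 1/72 = 0.01847.
CL = 54.142 mL/cmH2O.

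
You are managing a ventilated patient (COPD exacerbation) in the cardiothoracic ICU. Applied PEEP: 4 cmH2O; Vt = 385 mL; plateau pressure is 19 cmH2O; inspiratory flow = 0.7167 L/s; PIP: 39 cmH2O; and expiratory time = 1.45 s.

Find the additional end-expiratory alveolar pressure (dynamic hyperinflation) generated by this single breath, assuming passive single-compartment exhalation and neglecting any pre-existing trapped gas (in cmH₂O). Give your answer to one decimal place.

R = (PIP − Pplat)/V̇ = (39 − 19) / 0.7167 = 20.0/0.7167 = 27.906 cmH2O·s/L.
C = Vt/(Pplat − PEEP) = 385.0 / (19 − 4) = 385.0/15.0 = 25.667 mL/cmH2O.
τ = R × C = 27.906 × 0.02567 L/cmH2O = 0.7163 s.
Fraction remaining = e^(−Te/τ) = e^(−1.45/0.7163) = 0.1321; trapped volume = 385.0 × 0.1321 = 50.859 mL.
Additional alveolar pressure from trapping ≈ V_trapped / C = 50.859 / 25.667 = 1.981 cmH2O.

2.0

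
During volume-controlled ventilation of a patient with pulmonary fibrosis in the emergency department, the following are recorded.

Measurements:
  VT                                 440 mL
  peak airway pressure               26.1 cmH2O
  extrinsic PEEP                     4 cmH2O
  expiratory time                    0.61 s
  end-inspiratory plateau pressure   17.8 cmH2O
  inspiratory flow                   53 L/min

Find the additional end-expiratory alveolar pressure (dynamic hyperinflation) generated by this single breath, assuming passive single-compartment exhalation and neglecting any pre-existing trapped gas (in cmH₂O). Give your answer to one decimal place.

1.8

Flow: 53 L/min ÷ 60 = 0.8833 L/s.
R = (PIP − Pplat)/V̇ = (26.1 − 17.8) / 0.8833 = 8.3/0.8833 = 9.397 cmH2O·s/L.
C = Vt/(Pplat − PEEP) = 440.0 / (17.8 − 4) = 440.0/13.8 = 31.884 mL/cmH2O.
τ = R × C = 9.397 × 0.03188 L/cmH2O = 0.2996 s.
Fraction remaining = e^(−Te/τ) = e^(−0.61/0.2996) = 0.1305; trapped volume = 440.0 × 0.1305 = 57.42 mL.
Additional alveolar pressure from trapping ≈ V_trapped / C = 57.42 / 31.884 = 1.801 cmH2O.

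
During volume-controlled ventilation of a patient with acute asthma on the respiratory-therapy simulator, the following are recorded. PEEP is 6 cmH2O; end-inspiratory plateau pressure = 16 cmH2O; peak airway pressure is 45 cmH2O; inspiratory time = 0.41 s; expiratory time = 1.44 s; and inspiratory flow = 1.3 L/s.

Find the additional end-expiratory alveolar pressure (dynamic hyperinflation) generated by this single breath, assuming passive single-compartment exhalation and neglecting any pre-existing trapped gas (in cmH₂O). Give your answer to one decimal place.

Vt = flow × Ti = 1.3 L/s × 0.41 s × 1000 mL/L = 533.0 mL.
R = (PIP − Pplat)/V̇ = (45 − 16) / 1.3 = 29.0/1.3 = 22.308 cmH2O·s/L.
C = Vt/(Pplat − PEEP) = 533.0 / (16 − 6) = 533.0/10.0 = 53.3 mL/cmH2O.
τ = R × C = 22.308 × 0.0533 L/cmH2O = 1.189 s.
Fraction remaining = e^(−Te/τ) = e^(−1.44/1.189) = 0.2979; trapped volume = 533.0 × 0.2979 = 158.78 mL.
Additional alveolar pressure from trapping ≈ V_trapped / C = 158.78 / 53.3 = 2.979 cmH2O.

3.0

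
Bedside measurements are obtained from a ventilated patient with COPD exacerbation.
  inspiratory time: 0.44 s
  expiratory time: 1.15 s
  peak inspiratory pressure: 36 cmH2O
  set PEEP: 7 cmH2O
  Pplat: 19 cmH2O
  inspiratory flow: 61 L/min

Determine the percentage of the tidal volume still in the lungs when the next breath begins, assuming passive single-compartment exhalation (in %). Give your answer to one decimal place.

Flow: 61 L/min ÷ 60 = 1.0167 L/s.
Vt = flow × Ti = 1.0167 L/s × 0.44 s × 1000 mL/L = 447.35 mL.
R = (PIP − Pplat)/V̇ = (36 − 19) / 1.0167 = 17.0/1.0167 = 16.721 cmH2O·s/L.
C = Vt/(Pplat − PEEP) = 447.35 / (19 − 7) = 447.35/12.0 = 37.279 mL/cmH2O.
τ = R × C = 16.721 × 0.03728 L/cmH2O = 0.6234 s.
Fraction remaining at end-expiration = e^(−Te/τ) = e^(−1.15/0.6234) = 0.1581 → 15.81%.

15.8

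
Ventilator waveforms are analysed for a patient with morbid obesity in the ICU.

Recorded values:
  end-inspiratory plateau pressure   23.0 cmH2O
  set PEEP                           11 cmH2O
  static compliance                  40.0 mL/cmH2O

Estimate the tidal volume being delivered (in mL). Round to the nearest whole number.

Vt = Cstat × (Pplat − PEEP) = 40.0 × (23.0 − 11) = 40.0 × 12.0 = 480.0 mL.

480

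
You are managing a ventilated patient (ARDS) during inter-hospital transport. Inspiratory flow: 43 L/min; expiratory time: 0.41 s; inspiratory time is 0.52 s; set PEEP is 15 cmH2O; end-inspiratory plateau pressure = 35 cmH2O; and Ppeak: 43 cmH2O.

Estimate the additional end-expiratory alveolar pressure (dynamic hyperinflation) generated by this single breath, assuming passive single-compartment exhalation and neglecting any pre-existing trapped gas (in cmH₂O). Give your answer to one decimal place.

2.8

Flow: 43 L/min ÷ 60 = 0.7167 L/s.
Vt = flow × Ti = 0.7167 L/s × 0.52 s × 1000 mL/L = 372.68 mL.
R = (PIP − Pplat)/V̇ = (43 − 35) / 0.7167 = 8.0/0.7167 = 11.162 cmH2O·s/L.
C = Vt/(Pplat − PEEP) = 372.68 / (35 − 15) = 372.68/20.0 = 18.634 mL/cmH2O.
τ = R × C = 11.162 × 0.01863 L/cmH2O = 0.2079 s.
Fraction remaining = e^(−Te/τ) = e^(−0.41/0.2079) = 0.1392; trapped volume = 372.68 × 0.1392 = 51.877 mL.
Additional alveolar pressure from trapping ≈ V_trapped / C = 51.877 / 18.634 = 2.784 cmH2O.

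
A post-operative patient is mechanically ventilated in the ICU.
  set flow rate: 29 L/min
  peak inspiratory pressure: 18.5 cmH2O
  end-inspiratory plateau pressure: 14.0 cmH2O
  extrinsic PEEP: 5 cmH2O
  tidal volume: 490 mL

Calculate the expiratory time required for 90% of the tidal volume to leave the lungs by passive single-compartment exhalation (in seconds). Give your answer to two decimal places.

Flow: 29 L/min ÷ 60 = 0.4833 L/s.
R = (PIP − Pplat)/V̇ = (18.5 − 14.0) / 0.4833 = 4.5/0.4833 = 9.311 cmH2O·s/L.
C = Vt/(Pplat − PEEP) = 490.0 / (14.0 − 5) = 490.0/9.0 = 54.444 mL/cmH2O.
τ = R × C = 9.311 × 0.05444 L/cmH2O = 0.5069 s.
t = −τ·ln(1 − 0.90) = −0.5069·ln(0.1) = 1.167 s.

1.17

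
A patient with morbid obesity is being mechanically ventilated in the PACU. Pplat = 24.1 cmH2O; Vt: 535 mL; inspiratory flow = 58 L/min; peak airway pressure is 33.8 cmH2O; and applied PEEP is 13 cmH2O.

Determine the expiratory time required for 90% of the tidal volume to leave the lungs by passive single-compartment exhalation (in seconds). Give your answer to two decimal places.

Flow: 58 L/min ÷ 60 = 0.9667 L/s.
R = (PIP − Pplat)/V̇ = (33.8 − 24.1) / 0.9667 = 9.7/0.9667 = 10.034 cmH2O·s/L.
C = Vt/(Pplat − PEEP) = 535.0 / (24.1 − 13) = 535.0/11.1 = 48.198 mL/cmH2O.
τ = R × C = 10.034 × 0.0482 L/cmH2O = 0.4836 s.
t = −τ·ln(1 − 0.90) = −0.4836·ln(0.1) = 1.114 s.

1.11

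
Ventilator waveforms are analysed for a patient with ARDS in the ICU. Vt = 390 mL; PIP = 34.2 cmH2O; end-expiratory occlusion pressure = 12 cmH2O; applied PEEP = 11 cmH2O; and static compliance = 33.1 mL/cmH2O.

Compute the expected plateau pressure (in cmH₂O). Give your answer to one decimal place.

End-expiratory occlusion gives total PEEP = 12 cmH2O (intrinsic PEEP = 12 − 11 = 1). Use total PEEP for the elastic gradient.
Pplat = PEEPtotal + Vt / Cstat = 12 + 390 / 33.1 = 12 + 11.782 = 23.782 cmH2O.

23.8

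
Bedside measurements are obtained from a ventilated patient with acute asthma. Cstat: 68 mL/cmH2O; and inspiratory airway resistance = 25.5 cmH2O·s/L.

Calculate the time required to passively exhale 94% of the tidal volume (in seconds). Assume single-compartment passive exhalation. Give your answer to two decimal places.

4.88

τ = R × C = 25.5 × 68 mL/cmH2O = 25.5 × 0.068 L/cmH2O = 1.734 s.
Exhaled fraction f = 1 − e^(−t/τ) → t = −τ·ln(1 − f) = −1.734·ln(0.06) = 4.878 s.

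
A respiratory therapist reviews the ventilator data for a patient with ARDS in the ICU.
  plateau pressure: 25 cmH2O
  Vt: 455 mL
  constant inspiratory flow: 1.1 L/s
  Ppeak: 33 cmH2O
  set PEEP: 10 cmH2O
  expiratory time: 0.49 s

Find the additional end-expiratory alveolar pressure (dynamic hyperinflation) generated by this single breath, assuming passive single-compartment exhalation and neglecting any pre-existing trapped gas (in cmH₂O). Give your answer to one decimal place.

R = (PIP − Pplat)/V̇ = (33 − 25) / 1.1 = 8.0/1.1 = 7.273 cmH2O·s/L.
C = Vt/(Pplat − PEEP) = 455.0 / (25 − 10) = 455.0/15.0 = 30.333 mL/cmH2O.
τ = R × C = 7.273 × 0.03033 L/cmH2O = 0.2206 s.
Fraction remaining = e^(−Te/τ) = e^(−0.49/0.2206) = 0.1085; trapped volume = 455.0 × 0.1085 = 49.368 mL.
Additional alveolar pressure from trapping ≈ V_trapped / C = 49.368 / 30.333 = 1.628 cmH2O.

1.6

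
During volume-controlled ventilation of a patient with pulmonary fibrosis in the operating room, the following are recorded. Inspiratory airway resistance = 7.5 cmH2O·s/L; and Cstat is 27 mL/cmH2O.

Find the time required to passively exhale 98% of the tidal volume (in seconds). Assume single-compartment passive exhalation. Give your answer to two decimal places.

τ = R × C = 7.5 × 27 mL/cmH2O = 7.5 × 0.027 L/cmH2O = 0.2025 s.
Exhaled fraction f = 1 − e^(−t/τ) → t = −τ·ln(1 − f) = −0.2025·ln(0.02) = 0.7922 s.

0.79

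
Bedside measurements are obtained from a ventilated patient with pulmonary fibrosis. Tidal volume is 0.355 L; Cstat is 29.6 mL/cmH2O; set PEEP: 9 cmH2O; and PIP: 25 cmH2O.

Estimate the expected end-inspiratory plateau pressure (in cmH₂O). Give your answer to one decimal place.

21.0

Pplat = PEEP + Vt / Cstat = 9 + 355 / 29.6 = 9 + 11.993 = 20.993 cmH2O.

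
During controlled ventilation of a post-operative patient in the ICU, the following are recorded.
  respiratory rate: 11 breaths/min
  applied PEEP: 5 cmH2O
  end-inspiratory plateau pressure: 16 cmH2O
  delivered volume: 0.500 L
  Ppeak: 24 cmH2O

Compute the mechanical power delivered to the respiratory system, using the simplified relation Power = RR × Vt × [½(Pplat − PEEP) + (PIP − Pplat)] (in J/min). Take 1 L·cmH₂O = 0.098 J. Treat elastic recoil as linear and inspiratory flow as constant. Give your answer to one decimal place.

7.3

Per-breath work = Vt × [½(Pplat−PEEP) + (PIP−Pplat)] = 0.500 × [0.5×11.0 + 8.0] = 0.500 × 13.5 = 6.75 L·cmH2O.
Power = 11 × 6.75 = 74.25 L·cmH2O/min.
× 0.098 J/(L·cmH2O) → 7.277 J/min.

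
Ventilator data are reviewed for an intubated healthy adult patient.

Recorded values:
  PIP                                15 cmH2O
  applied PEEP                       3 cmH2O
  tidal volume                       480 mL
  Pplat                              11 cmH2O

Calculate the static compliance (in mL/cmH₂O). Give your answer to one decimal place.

60.0

Cstat = Vt / (Pplat − PEEP) = 480 / (11 − 3) = 480 / 8.0 = 60.0 mL/cmH2O.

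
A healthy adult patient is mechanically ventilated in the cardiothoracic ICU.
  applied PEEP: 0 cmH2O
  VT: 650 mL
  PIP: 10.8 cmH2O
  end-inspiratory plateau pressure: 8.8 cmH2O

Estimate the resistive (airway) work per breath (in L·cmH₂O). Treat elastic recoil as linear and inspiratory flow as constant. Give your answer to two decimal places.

1.30

With constant inspiratory flow the resistive pressure is constant at PIP − Pplat = 10.8 − 8.8 = 2.0 cmH2O, so resistive work = 2.0 × 0.650 = 1.3 L·cmH2O.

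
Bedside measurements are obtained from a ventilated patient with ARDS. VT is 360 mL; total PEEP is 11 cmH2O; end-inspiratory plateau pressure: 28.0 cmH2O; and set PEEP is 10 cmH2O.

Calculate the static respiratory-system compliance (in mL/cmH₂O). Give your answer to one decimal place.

End-expiratory occlusion gives total PEEP = 11 cmH2O (intrinsic PEEP = 11 − 10 = 1). Use total PEEP for the elastic gradient.
Cstat = Vt / (Pplat − PEEPtotal) = 360 / (28.0 − 11) = 360 / 17.0 = 21.176 mL/cmH2O.

21.2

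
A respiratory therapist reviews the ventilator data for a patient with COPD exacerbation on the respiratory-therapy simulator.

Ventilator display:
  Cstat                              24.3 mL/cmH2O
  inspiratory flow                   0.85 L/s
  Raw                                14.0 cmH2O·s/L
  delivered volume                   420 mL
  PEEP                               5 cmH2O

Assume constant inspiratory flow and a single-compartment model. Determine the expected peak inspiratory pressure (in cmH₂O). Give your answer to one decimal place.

Equation of motion (constant flow): PIP = Vt/C + R·V̇ + PEEP.
PIP = 420/24.3 + 14.0×0.85 + 5 = 17.284 + 11.9 + 5 = 34.184 cmH2O.

34.2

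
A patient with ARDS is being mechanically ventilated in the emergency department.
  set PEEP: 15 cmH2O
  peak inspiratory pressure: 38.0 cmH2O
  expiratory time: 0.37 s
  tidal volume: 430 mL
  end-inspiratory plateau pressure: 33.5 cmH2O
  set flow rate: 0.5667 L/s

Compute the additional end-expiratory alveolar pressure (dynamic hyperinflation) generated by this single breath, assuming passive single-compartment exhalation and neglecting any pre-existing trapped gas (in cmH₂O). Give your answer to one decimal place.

R = (PIP − Pplat)/V̇ = (38.0 − 33.5) / 0.5667 = 4.5/0.5667 = 7.941 cmH2O·s/L.
C = Vt/(Pplat − PEEP) = 430.0 / (33.5 − 15) = 430.0/18.5 = 23.243 mL/cmH2O.
τ = R × C = 7.941 × 0.02324 L/cmH2O = 0.1845 s.
Fraction remaining = e^(−Te/τ) = e^(−0.37/0.1845) = 0.1346; trapped volume = 430.0 × 0.1346 = 57.878 mL.
Additional alveolar pressure from trapping ≈ V_trapped / C = 57.878 / 23.243 = 2.49 cmH2O.

2.5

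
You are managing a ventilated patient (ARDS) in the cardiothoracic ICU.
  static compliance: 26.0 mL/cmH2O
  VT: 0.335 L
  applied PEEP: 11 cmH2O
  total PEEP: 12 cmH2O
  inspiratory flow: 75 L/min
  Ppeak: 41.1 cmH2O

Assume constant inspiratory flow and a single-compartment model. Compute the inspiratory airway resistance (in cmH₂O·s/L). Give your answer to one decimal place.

Flow: 75 L/min ÷ 60 = 1.25 L/s.
Total PEEP = 12 cmH2O (set 11 + intrinsic 1); this is the baseline alveolar pressure.
Equation of motion (constant flow): PIP = Vt/C + R·V̇ + PEEP.
R·V̇ = PIP − Vt/C − PEEP = 41.1 − 335/26.0 − 12 = 41.1 − 12.885 − 12 = 16.215 cmH2O.
R = 16.215 / 1.25 = 12.972 cmH2O·s/L.

13.0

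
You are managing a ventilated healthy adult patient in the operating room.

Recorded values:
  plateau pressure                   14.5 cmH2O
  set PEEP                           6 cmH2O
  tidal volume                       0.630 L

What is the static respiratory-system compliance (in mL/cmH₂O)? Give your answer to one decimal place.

Cstat = Vt / (Pplat − PEEP) = 630 / (14.5 − 6) = 630 / 8.5 = 74.118 mL/cmH2O.

74.1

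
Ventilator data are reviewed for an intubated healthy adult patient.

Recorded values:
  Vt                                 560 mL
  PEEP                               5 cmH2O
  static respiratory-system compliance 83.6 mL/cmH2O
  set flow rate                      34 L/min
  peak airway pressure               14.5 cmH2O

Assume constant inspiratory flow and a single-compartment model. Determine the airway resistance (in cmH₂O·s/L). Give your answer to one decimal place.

4.9

Flow: 34 L/min ÷ 60 = 0.5667 L/s.
Equation of motion (constant flow): PIP = Vt/C + R·V̇ + PEEP.
R·V̇ = PIP − Vt/C − PEEP = 14.5 − 560/83.6 − 5 = 14.5 − 6.699 − 5 = 2.801 cmH2O.
R = 2.801 / 0.5667 = 4.943 cmH2O·s/L.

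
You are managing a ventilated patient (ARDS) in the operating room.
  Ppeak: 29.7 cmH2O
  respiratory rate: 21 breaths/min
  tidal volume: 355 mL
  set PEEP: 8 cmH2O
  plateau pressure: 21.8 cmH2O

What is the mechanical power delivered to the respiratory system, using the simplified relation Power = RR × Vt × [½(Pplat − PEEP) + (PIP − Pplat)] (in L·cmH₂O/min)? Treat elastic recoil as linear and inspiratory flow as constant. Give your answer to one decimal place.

110.3

Per-breath work = Vt × [½(Pplat−PEEP) + (PIP−Pplat)] = 0.355 × [0.5×13.8 + 7.9] = 0.355 × 14.8 = 5.254 L·cmH2O.
Power = 21 × 5.254 = 110.33 L·cmH2O/min.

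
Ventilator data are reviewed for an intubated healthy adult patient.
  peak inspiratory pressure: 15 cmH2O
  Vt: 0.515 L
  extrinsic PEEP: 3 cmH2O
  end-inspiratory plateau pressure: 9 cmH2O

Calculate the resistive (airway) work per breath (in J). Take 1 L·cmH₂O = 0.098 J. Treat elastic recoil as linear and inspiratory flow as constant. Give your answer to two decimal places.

0.30

With constant inspiratory flow the resistive pressure is constant at PIP − Pplat = 15 − 9 = 6.0 cmH2O, so resistive work = 6.0 × 0.515 = 3.09 L·cmH2O.
× 0.098 J/(L·cmH2O) → 0.3028 J.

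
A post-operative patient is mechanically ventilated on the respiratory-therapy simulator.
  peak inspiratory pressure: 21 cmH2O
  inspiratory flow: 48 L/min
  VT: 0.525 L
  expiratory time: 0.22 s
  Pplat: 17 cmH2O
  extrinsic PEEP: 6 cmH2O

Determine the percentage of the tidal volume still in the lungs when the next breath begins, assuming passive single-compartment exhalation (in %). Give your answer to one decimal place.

Flow: 48 L/min ÷ 60 = 0.8 L/s.
R = (PIP − Pplat)/V̇ = (21 − 17) / 0.8 = 4.0/0.8 = 5.0 cmH2O·s/L.
C = Vt/(Pplat − PEEP) = 525.0 / (17 − 6) = 525.0/11.0 = 47.727 mL/cmH2O.
τ = R × C = 5.0 × 0.04773 L/cmH2O = 0.2387 s.
Fraction remaining at end-expiration = e^(−Te/τ) = e^(−0.22/0.2387) = 0.3979 → 39.79%.

39.8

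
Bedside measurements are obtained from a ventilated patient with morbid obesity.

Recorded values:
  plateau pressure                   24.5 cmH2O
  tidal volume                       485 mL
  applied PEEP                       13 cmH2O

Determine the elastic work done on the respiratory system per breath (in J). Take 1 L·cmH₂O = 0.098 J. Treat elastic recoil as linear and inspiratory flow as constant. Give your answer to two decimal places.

Elastic work ≈ ½ × (Pplat − PEEP) × Vt = 0.5 × (24.5 − 13) × 0.485 L = 0.5 × 11.5 × 0.485 = 2.789 L·cmH2O.
× 0.098 J/(L·cmH2O) → 0.2733 J.

0.27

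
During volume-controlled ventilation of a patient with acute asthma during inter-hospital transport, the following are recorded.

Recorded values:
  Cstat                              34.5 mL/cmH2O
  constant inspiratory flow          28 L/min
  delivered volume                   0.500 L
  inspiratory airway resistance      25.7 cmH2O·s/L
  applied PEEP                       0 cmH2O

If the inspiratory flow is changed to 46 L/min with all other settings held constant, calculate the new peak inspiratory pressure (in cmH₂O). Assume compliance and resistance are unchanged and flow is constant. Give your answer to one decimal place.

34.2

Flow: 28 L/min ÷ 60 = 0.4667 L/s.
New flow: 46 L/min ÷ 60 = 0.7667 L/s.
PIP = Vt/C + R·V̇ + PEEP (constant-flow equation of motion).
Only the resistive term changes: ΔPIP = R × ΔV̇ = 25.7 × (0.7667 − 0.4667) = 25.7 × 0.3 = 7.71 cmH2O.
Original PIP = 500/34.5 + 25.7×0.4667 + 0 = 26.487 cmH2O; new PIP = 26.487 + (7.71) = 34.197 cmH2O.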